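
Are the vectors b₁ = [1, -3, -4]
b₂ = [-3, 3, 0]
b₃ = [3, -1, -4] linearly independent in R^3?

Place the vectors as rows of a 3×3 matrix and reduce to echelon form.
The reduction yields 3 nonzero rows, so the rank is 3.
Since rank = 3 (the number of vectors), the set is linearly independent.

linearly independent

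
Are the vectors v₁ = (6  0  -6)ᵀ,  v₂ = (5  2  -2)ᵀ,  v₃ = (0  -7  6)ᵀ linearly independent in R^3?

linearly independent

Row-reduce the matrix whose columns are v₁, v₂, v₃.
The reduction yields 3 nonzero rows, so the rank is 3.
Since rank = 3 (the number of vectors), the set is linearly independent.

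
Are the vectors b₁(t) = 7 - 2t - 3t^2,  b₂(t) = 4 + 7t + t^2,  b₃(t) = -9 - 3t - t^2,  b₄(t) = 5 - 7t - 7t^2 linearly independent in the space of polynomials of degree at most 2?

linearly dependent

Write each element as a coordinate vector in ℝ³ using {1, t, t^2}.
There are 4 vectors in a 3-dimensional space, so they cannot be linearly independent.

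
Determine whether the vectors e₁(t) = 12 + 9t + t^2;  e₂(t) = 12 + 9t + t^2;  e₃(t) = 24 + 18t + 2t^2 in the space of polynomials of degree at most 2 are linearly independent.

linearly dependent

Take coordinates with respect to the standard basis {1, t, t^2}.
The matrix [e₁|e₂|e₃] has determinant 0.
A zero determinant means the columns are linearly dependent.
Indeed e₁ - e₂ = 0.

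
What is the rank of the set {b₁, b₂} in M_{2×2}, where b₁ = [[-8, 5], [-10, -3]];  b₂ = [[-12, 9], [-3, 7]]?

2

Pass to coordinate vectors with respect to the basis {E₁₁, E₁₂, E₂₁, E₂₂}.
Form the matrix with b₁, b₂ as columns and reduce.
The echelon form has 2 nonzero rows, so the rank is 2.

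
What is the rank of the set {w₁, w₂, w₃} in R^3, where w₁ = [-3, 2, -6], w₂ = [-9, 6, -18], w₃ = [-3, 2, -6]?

1

Apply Gaussian elimination to the matrix whose rows are w₁, w₂, w₃.
The echelon form has 1 nonzero row, so the rank is 1.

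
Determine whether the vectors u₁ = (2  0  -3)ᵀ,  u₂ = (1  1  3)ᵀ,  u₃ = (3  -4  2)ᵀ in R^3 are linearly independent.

linearly independent

The matrix [u₁|u₂|u₃] has determinant 49.
A nonzero determinant means the columns are linearly independent.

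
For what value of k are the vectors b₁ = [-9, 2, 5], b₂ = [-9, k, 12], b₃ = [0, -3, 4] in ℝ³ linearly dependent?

k = -13/4

Place the vectors as rows of a 3×3 matrix; dependence ⇔ determinant zero.
Cofactor expansion gives det = -36*k - 117.
This vanishes exactly when k = -13/4.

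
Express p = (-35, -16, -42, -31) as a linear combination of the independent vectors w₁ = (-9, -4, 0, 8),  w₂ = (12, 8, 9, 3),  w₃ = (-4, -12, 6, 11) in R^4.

p = -w₁ - 4w₂ - w₃

Since w₁, w₂, w₃ are independent, the coefficients expressing p are uniquely determined by a linear system.
The system has the unique solution (α₁, α₂, α₃) = (-1, -4, -1).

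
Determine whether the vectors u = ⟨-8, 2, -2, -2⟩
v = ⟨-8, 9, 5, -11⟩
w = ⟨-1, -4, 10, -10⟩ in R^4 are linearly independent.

Row-reduce the matrix whose columns are u, v, w.
The reduction yields 3 nonzero rows, so the rank is 3.
Since rank = 3 (the number of vectors), the set is linearly independent.

linearly independent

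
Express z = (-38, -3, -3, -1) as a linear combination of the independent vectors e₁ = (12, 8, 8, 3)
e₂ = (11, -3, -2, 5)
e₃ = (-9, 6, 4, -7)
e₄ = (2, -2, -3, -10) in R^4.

z = -e₁ - 3e₂ - e₃ - e₄

Write z = a₁e₁ + … + a₄e₄ and equate components.
Row-reducing the augmented matrix gives the unique coefficients (a₁, …, a₄) = (-1, -3, -1, -1).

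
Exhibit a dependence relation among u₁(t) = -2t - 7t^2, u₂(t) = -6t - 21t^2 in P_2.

3u₁ - u₂ = 0

Take coordinates with respect to {1, t, t^2}.
Set up α₁u₁ + α₂u₂ = 0 and solve the homogeneous system.
A generator of the null space is (3, -1).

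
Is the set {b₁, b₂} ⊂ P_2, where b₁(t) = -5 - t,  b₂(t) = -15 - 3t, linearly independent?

linearly dependent

Take coordinates with respect to the standard basis {1, t, t²}.
Row-reduce the matrix whose columns are b₁, b₂.
The reduction yields 1 nonzero row, so the rank is 1.
Since rank 1 < 2, the set is linearly dependent.
Indeed 3b₁ - b₂ = 0.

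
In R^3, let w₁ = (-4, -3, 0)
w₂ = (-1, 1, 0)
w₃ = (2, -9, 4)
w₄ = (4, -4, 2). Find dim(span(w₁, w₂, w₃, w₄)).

Form the matrix with w₁, w₂, w₃, w₄ as columns and reduce.
There are 3 pivot columns, so rank = 3.
(With 4 elements in a 3-dimensional space the rank is at most 3.)

3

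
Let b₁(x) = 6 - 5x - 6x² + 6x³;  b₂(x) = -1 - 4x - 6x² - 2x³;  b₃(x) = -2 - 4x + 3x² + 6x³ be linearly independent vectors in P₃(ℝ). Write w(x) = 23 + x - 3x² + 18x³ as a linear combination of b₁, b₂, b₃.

w = 3b₁ - 3b₂ - b₃

Work in coordinates with respect to the standard basis {1, x, …, x³}.
Since b₁, b₂, b₃ are independent, the coefficients expressing w are uniquely determined by a linear system.
Back-substitution yields (c₁, c₂, c₃) = (3, -3, -1).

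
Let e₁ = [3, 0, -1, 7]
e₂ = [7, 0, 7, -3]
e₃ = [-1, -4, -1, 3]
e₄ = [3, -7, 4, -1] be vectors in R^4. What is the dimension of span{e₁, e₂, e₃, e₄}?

4

Apply Gaussian elimination to the matrix whose rows are e₁, e₂, e₃, e₄.
Exactly 4 pivots survive; hence the rank is 4.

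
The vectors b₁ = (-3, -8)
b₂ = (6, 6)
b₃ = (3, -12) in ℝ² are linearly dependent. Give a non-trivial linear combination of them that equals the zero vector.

3b₁ + 2b₂ - b₃ = 0

Write the vectors as columns of a matrix and find a nonzero vector in its null space.
A generator of the null space is (3, 2, -1).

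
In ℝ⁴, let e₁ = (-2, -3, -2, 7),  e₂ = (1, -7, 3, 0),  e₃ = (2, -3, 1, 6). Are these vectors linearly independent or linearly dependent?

linearly independent

Row-reduce the matrix whose columns are e₁, e₂, e₃.
The reduction yields 3 nonzero rows, so the rank is 3.
Since rank = 3 (the number of vectors), the set is linearly independent.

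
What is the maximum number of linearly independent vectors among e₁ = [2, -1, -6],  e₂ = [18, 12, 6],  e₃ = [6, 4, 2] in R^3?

2

Apply Gaussian elimination to the matrix whose rows are e₁, e₂, e₃.
There are 2 pivot columns, so rank = 2.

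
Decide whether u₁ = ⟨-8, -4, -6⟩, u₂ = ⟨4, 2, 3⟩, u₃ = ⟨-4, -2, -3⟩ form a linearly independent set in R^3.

linearly dependent

Place the vectors as rows of a 3×3 matrix and reduce to echelon form.
The reduction yields 1 nonzero row, so the rank is 1.
Since rank 1 < 3, the set is linearly dependent.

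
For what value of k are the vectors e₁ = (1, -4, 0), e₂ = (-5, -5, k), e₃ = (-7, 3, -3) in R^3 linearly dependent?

The set is linearly dependent precisely when det[e₁; e₂; e₃] = 0.
The determinant works out to 25*k + 75.
This vanishes exactly when k = -3.

k = -3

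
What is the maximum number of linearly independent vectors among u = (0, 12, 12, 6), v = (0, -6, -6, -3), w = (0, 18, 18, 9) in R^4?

Form the matrix with u, v, w as columns and reduce.
Reduction leaves 1 leading entry, giving rank 1.

1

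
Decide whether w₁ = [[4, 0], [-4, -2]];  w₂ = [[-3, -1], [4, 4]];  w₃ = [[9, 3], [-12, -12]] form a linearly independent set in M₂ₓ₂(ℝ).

Write each element as a coordinate vector in ℝ⁴ using {E₁₁, E₁₂, E₂₁, E₂₂}.
One vector is a scalar multiple of another, so the set is dependent.

linearly dependent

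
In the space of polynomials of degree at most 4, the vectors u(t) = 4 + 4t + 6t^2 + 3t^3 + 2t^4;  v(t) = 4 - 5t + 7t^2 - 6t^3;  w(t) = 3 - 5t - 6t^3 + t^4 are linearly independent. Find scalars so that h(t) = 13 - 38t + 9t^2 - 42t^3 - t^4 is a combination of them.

Work in coordinates with respect to the standard basis {1, t, …, t^4}.
Since u, v, w are independent, the coefficients expressing h are uniquely determined by a linear system.
Back-substitution yields (α₁, α₂, α₃) = (-2, 3, 3).

h = -2u + 3v + 3w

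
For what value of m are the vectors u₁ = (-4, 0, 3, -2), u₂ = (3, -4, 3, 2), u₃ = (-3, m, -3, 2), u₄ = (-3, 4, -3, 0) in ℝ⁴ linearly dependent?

m = 4

The vectors are dependent exactly when the determinant of the matrix with rows u₁, u₂, u₃, u₄ vanishes.
The determinant works out to 42*m - 168.
Solving 42*m - 168 = 0 yields m = 4.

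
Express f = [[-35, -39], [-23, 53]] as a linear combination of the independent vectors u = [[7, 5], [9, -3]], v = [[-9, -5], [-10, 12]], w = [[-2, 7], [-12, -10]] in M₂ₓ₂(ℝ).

f = -3u + 2v - 2w

Identify each element with its coordinate vector in ℝ⁴ via {E₁₁, E₁₂, E₂₁, E₂₂}.
Since u, v, w are independent, the coefficients expressing f are uniquely determined by a linear system.
Row-reducing the augmented matrix gives the unique coefficients (c₁, c₂, c₃) = (-3, 2, -2).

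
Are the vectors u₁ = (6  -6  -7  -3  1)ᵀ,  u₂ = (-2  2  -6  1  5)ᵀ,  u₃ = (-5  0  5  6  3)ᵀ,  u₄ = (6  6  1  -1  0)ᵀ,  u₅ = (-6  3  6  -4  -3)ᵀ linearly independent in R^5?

Form the 5×5 matrix with these as columns; its determinant is -15379.
A nonzero determinant means the columns are linearly independent.

linearly independent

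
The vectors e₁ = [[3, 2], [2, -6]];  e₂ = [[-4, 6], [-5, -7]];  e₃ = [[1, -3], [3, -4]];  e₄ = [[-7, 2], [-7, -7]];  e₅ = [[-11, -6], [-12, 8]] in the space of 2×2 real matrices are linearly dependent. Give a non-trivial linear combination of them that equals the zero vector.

3e₂ + 2e₃ - 3e₄ + e₅ = 0

Write each element as a vector in ℝ⁴ using {E₁₁, E₁₂, E₂₁, E₂₂}.
Set up α₁e₁ + … + α₅e₅ = 0 and solve the homogeneous system.
A generator of the null space is (0, 3, 2, -3, 1).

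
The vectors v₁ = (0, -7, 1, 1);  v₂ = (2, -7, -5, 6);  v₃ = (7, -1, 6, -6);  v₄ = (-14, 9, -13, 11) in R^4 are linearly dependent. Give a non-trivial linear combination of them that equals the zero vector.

v₁ + 2v₃ + v₄ = 0

Row-reduce the matrix with v₁, v₂, v₃, v₄ as columns; the null space gives the coefficients.
A generator of the null space is (1, 0, 2, 1).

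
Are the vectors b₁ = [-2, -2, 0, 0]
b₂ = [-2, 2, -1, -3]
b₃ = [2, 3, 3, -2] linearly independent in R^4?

Place the vectors as rows of a 3×4 matrix and reduce to echelon form.
The reduction yields 3 nonzero rows, so the rank is 3.
Since rank = 3 (the number of vectors), the set is linearly independent.

linearly independent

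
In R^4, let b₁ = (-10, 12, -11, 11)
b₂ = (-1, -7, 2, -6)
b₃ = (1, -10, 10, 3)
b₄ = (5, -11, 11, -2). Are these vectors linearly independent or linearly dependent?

linearly independent

Form the 4×4 matrix with these as columns; its determinant is 109.
A nonzero determinant means the columns are linearly independent.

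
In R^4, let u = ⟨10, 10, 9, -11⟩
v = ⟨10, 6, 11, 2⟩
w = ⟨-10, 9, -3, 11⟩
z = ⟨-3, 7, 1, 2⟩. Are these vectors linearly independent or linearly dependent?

linearly independent

Place the vectors as rows of a 4×4 matrix and reduce to echelon form.
The reduction yields 4 nonzero rows, so the rank is 4.
Since rank = 4 (the number of vectors), the set is linearly independent.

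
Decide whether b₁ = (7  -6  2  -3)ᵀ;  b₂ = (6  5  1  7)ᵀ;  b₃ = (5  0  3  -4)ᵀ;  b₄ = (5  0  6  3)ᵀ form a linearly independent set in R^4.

Place the vectors as rows of a 4×4 matrix and reduce to echelon form.
The reduction yields 4 nonzero rows, so the rank is 4.
Since rank = 4 (the number of vectors), the set is linearly independent.

linearly independent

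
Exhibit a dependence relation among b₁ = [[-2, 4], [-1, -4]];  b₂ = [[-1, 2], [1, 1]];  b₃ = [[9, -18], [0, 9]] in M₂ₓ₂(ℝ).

3b₁ + 3b₂ + b₃ = 0

Take coordinates with respect to {E₁₁, E₁₂, E₂₁, E₂₂}.
Set up α₁b₁ + … + α₃b₃ = 0 and solve the homogeneous system.
One solution (up to scaling) is (3, 3, 1).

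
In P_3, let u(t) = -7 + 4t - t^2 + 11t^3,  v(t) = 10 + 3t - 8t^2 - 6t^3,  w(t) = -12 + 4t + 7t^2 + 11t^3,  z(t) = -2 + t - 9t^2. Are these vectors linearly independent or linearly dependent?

linearly independent

Take coordinates with respect to the standard basis {1, t, …, t^3}.
Row-reduce the matrix whose columns are u, v, w, z.
The reduction yields 4 nonzero rows, so the rank is 4.
Since rank = 4 (the number of vectors), the set is linearly independent.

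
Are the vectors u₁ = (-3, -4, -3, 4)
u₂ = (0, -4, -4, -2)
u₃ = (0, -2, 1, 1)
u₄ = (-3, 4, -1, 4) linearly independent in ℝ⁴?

linearly dependent

The matrix [u₁|u₂|u₃|u₄] has determinant 0.
A zero determinant means the columns are linearly dependent.
Indeed u₁ - u₂ - 2u₃ - u₄ = 0.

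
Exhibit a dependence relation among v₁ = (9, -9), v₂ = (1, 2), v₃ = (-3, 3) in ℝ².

Set up α₁v₁ + … + α₃v₃ = 0 and solve the homogeneous system.
The free variable yields coefficients (1, 0, 3) (any nonzero multiple also works).

v₁ + 3v₃ = 0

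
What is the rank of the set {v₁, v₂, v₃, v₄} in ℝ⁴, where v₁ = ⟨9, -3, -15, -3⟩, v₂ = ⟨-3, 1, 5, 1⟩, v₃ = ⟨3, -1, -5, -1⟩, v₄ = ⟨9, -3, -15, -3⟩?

rank 1

Form the matrix with v₁, v₂, v₃, v₄ as columns and reduce.
Exactly 1 pivot survives; hence the rank is 1.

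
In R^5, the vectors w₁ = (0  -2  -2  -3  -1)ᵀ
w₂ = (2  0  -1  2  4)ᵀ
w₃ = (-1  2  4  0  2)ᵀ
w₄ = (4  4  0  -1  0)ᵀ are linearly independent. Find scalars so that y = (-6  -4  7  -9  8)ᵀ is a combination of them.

y = 4w₁ + w₂ + 4w₃ - w₄

Write y = c₁w₁ + … + c₄w₄ and equate components.
The system has the unique solution (c₁, …, c₄) = (4, 1, 4, -1).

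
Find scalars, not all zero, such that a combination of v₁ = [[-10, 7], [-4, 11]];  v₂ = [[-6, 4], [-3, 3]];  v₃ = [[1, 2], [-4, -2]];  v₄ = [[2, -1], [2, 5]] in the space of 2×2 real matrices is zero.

v₁ - 2v₂ - v₄ = 0

Pass to coordinate vectors relative to the basis {E₁₁, E₁₂, E₂₁, E₂₂}.
Set up α₁v₁ + … + α₄v₄ = 0 and solve the homogeneous system.
One solution (up to scaling) is (1, -2, 0, -1).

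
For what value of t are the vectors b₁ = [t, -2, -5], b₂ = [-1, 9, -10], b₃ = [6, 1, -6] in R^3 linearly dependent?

t = 37/4

Place the vectors as rows of a 3×3 matrix; dependence ⇔ determinant zero.
Cofactor expansion gives det = 407 - 44*t.
Solving 407 - 44*t = 0 yields t = 37/4.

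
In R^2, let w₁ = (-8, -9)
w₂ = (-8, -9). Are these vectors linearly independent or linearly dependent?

linearly dependent

The matrix [w₁|w₂] has determinant 0.
A zero determinant means the columns are linearly dependent.
Indeed w₁ - w₂ = 0.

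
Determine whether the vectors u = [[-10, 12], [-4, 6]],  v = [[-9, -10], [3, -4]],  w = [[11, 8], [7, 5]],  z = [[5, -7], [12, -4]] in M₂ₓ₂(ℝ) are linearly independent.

linearly independent

Write each element as a coordinate vector in ℝ⁴ using {E₁₁, E₁₂, E₂₁, E₂₂}.
Row-reduce the matrix whose columns are u, v, w, z.
The reduction yields 4 nonzero rows, so the rank is 4.
Since rank = 4 (the number of vectors), the set is linearly independent.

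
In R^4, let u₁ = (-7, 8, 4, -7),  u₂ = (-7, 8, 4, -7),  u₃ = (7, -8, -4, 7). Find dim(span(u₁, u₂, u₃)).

dim = 1

Row-reduce the 3×4 matrix with these as rows.
The echelon form has 1 nonzero row, so the rank is 1.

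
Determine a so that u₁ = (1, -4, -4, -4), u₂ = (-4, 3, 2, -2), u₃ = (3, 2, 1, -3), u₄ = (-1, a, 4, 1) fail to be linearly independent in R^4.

Dependence holds iff the 4×4 matrix [u₁ u₂ u₃ u₄] is singular.
Expanding, det = 108*a - 513.
Solving 108*a - 513 = 0 yields a = 19/4.

a = 19/4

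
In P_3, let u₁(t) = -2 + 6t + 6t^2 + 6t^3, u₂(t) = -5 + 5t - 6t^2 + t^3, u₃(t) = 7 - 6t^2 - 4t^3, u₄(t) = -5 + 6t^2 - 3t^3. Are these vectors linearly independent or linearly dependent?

Take coordinates with respect to the standard basis {1, t, …, t^3}.
Place the vectors as rows of a 4×4 matrix and reduce to echelon form.
The reduction yields 4 nonzero rows, so the rank is 4.
Since rank = 4 (the number of vectors), the set is linearly independent.

linearly independent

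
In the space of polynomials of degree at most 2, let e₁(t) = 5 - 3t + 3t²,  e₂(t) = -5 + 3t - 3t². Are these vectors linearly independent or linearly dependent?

linearly dependent

Take coordinates with respect to the standard basis {1, t, t²}.
Row-reduce the matrix whose columns are e₁, e₂.
The reduction yields 1 nonzero row, so the rank is 1.
Since rank 1 < 2, the set is linearly dependent.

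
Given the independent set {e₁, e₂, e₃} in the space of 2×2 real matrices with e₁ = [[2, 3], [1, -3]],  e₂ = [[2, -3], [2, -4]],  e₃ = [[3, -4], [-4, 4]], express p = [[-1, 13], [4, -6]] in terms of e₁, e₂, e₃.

Take coordinate vectors relative to {E₁₁, E₁₂, E₂₁, E₂₂}.
Write p = c₁e₁ + … + c₃e₃ and equate components.
The system has the unique solution (c₁, c₂, c₃) = (2, -1, -1).

p = 2e₁ - e₂ - e₃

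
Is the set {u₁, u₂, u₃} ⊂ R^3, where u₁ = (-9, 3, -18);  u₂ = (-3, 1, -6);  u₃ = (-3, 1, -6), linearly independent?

The matrix [u₁|u₂|u₃] has determinant 0.
A zero determinant means the columns are linearly dependent.

linearly dependent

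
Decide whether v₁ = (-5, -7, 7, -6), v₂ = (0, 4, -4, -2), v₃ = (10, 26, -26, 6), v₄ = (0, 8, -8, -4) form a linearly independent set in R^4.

linearly dependent

Place the vectors as rows of a 4×4 matrix and reduce to echelon form.
The reduction yields 2 nonzero rows, so the rank is 2.
Since rank 2 < 4, the set is linearly dependent.
Indeed 2v₁ - 3v₂ + v₃ = 0.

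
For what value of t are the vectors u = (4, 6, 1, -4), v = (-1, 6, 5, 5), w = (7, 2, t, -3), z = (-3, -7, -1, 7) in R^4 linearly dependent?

The set is linearly dependent precisely when det[u; v; w; z] = 0.
The determinant works out to 160*t + 288.
Solving 160*t + 288 = 0 yields t = -9/5.

t = -9/5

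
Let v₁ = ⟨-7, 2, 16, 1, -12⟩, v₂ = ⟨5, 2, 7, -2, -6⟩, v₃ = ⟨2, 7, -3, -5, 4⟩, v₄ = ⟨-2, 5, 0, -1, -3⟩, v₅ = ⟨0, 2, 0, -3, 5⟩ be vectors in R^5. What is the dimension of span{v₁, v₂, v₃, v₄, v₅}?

dim = 4

Row-reduce the 5×5 matrix with these as rows.
Reduction leaves 4 leading entries, giving rank 4.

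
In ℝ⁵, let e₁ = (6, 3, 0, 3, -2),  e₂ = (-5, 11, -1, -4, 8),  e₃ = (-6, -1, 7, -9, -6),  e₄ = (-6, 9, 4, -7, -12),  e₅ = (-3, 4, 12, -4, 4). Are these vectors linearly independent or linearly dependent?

linearly independent

Form the 5×5 matrix with these as columns; its determinant is 75558.
A nonzero determinant means the columns are linearly independent.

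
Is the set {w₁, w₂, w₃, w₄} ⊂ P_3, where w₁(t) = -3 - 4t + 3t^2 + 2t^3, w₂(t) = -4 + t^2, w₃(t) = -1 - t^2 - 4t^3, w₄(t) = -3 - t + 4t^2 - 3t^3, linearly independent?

Take coordinates with respect to the standard basis {1, t, …, t^3}.
The matrix [w₁|w₂|w₃|w₄] has determinant -242.
A nonzero determinant means the columns are linearly independent.

linearly independent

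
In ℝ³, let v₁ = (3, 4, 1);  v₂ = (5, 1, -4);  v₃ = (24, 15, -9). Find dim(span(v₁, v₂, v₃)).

2

Put the 3×3 matrix [v₁|v₂|v₃] into echelon form.
Reduction leaves 2 leading entries, giving rank 2.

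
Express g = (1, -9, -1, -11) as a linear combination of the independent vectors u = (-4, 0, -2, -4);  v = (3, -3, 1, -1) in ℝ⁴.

g = 2u + 3v

Since u, v are independent, the coefficients expressing g are uniquely determined by a linear system.
Row-reducing the augmented matrix gives the unique coefficients (c₁, c₂) = (2, 3).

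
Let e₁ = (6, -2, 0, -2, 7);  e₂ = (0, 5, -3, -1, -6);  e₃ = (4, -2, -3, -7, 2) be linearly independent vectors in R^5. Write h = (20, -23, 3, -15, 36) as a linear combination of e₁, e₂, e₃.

Since e₁, e₂, e₃ are independent, the coefficients expressing h are uniquely determined by a linear system.
The system has the unique solution (c₁, c₂, c₃) = (2, -3, 2).

h = 2e₁ - 3e₂ + 2e₃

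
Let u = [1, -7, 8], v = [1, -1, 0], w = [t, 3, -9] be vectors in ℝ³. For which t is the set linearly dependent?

The vectors are dependent exactly when the determinant of the matrix with rows u, v, w vanishes.
Expanding, det = 8*t - 30.
This vanishes exactly when t = 15/4.

t = 15/4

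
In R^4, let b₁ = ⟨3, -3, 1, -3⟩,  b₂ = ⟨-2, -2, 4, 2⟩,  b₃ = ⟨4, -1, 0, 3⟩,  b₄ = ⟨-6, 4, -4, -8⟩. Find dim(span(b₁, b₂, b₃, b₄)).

dim = 3

Put the 4×4 matrix [b₁|b₂|b₃|b₄] into echelon form.
Exactly 3 pivots survive; hence the rank is 3.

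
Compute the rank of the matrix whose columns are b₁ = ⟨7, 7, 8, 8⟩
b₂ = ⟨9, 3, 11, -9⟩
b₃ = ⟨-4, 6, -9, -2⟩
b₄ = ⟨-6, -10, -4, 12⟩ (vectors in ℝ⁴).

4

Put the 4×4 matrix [b₁|b₂|b₃|b₄] into echelon form.
Exactly 4 pivots survive; hence the rank is 4.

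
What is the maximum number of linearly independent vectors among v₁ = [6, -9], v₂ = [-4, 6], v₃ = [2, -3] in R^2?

Apply Gaussian elimination to the matrix whose rows are v₁, v₂, v₃.
The echelon form has 1 nonzero row, so the rank is 1.
(With 3 elements in a 2-dimensional space the rank is at most 2.)

1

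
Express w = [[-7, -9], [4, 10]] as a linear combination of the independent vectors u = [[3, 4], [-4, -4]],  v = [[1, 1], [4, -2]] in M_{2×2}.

w = -2u - v

Work in coordinates with respect to the standard basis {E₁₁, E₁₂, E₂₁, E₂₂}.
Solve the system with u, v as columns and w as the right-hand side.
Row-reducing the augmented matrix gives the unique coefficients (c₁, c₂) = (-2, -1).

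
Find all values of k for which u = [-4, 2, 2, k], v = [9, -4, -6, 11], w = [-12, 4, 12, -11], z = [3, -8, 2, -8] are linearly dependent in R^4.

Place the vectors as rows of a 4×4 matrix; dependence ⇔ determinant zero.
Cofactor expansion gives det = -192*k - 1056.
Solving -192*k - 1056 = 0 yields k = -11/2.

k = -11/2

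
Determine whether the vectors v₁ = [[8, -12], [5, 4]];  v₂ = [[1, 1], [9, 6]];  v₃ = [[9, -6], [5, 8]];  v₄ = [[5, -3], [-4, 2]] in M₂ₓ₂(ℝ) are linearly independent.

linearly independent

Write each element as a coordinate vector in ℝ⁴ using {E₁₁, E₁₂, E₂₁, E₂₂}.
The matrix [v₁|v₂|v₃|v₄] has determinant -416.
A nonzero determinant means the columns are linearly independent.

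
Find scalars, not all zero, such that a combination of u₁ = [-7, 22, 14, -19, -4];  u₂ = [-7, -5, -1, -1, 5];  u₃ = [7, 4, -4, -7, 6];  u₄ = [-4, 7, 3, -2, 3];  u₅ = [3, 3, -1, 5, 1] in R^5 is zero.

u₁ + 2u₂ - 3u₄ + 3u₅ = 0

Solve the homogeneous system with u₁, u₂, u₃, u₄, u₅ as columns by row-reducing the coefficient matrix.
The free variable yields coefficients (1, 2, 0, -3, 3) (any nonzero multiple also works).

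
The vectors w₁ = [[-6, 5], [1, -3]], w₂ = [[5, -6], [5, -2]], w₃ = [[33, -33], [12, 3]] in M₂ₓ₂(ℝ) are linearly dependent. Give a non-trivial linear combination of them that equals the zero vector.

3w₁ - 3w₂ + w₃ = 0

Take coordinates with respect to {E₁₁, E₁₂, E₂₁, E₂₂}.
Solve the homogeneous system with w₁, w₂, w₃ as columns by row-reducing the coefficient matrix.
A generator of the null space is (3, -3, 1).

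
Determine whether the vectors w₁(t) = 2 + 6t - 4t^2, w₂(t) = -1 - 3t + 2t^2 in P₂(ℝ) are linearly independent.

Take coordinates with respect to the standard basis {1, t, t^2}.
One vector is a scalar multiple of another, so the set is dependent.

linearly dependent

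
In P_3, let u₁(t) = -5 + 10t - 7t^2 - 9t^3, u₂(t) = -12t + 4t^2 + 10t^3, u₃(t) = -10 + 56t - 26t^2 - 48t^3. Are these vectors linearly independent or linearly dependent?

linearly dependent

Write each element as a coordinate vector in ℝ⁴ using {1, t, …, t^3}.
Place the vectors as rows of a 3×4 matrix and reduce to echelon form.
The reduction yields 2 nonzero rows, so the rank is 2.
Since rank 2 < 3, the set is linearly dependent.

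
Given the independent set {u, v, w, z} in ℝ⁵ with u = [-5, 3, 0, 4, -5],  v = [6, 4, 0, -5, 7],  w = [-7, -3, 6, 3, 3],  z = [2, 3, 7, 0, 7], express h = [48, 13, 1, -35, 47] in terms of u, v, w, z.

h = -3u + 4v - w + z

Solve the system with u, v, w, z as columns and h as the right-hand side.
The system has the unique solution (α₁, …, α₄) = (-3, 4, -1, 1).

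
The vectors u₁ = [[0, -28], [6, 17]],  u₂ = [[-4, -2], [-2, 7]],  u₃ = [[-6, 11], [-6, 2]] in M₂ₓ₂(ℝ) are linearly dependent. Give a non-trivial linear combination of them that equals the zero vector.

Pass to coordinate vectors relative to the basis {E₁₁, E₁₂, E₂₁, E₂₂}.
Row-reduce the matrix with u₁, u₂, u₃ as columns; the null space gives the coefficients.
One solution (up to scaling) is (1, -3, 2).

u₁ - 3u₂ + 2u₃ = 0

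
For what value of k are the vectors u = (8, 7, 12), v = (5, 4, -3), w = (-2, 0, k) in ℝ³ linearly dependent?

Dependence holds iff the 3×3 matrix [u v w] is singular.
Cofactor expansion gives det = 138 - 3*k.
This vanishes exactly when k = 46.

k = 46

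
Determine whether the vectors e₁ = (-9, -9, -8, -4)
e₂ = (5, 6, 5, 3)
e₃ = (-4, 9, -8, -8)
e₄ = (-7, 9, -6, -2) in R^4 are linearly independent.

linearly independent

Place the vectors as rows of a 4×4 matrix and reduce to echelon form.
The reduction yields 4 nonzero rows, so the rank is 4.
Since rank = 4 (the number of vectors), the set is linearly independent.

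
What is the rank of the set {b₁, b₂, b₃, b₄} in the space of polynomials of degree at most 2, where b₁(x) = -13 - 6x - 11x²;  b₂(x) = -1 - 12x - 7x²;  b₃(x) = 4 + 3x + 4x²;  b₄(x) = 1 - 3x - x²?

2

Represent each element by its coordinate vector in ℝ³.
Put the 3×4 matrix [b₁|b₂|b₃|b₄] into echelon form.
Reduction leaves 2 leading entries, giving rank 2.
(With 4 elements in a 3-dimensional space the rank is at most 3.)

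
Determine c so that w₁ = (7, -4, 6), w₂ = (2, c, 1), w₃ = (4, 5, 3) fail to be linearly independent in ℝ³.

Place the vectors as rows of a 3×3 matrix; dependence ⇔ determinant zero.
Cofactor expansion gives det = 33 - 3*c.
This vanishes exactly when c = 11.

c = 11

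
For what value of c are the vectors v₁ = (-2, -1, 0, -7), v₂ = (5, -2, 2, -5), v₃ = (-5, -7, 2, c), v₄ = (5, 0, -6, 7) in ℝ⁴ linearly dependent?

c = -40

The set is linearly dependent precisely when det[v₁; v₂; v₃; v₄] = 0.
Expanding, det = 64*c + 2560.
Solving 64*c + 2560 = 0 yields c = -40.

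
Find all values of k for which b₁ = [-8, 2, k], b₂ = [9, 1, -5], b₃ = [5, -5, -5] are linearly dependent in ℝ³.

Place the vectors as rows of a 3×3 matrix; dependence ⇔ determinant zero.
The determinant works out to 280 - 50*k.
Solving 280 - 50*k = 0 yields k = 28/5.

k = 28/5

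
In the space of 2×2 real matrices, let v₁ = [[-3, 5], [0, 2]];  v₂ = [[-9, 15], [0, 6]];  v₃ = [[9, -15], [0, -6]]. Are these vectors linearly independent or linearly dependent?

linearly dependent

Write each element as a coordinate vector in ℝ⁴ using {E₁₁, E₁₂, E₂₁, E₂₂}.
Row-reduce the matrix whose columns are v₁, v₂, v₃.
The reduction yields 1 nonzero row, so the rank is 1.
Since rank 1 < 3, the set is linearly dependent.
Indeed 3v₁ - v₂ = 0.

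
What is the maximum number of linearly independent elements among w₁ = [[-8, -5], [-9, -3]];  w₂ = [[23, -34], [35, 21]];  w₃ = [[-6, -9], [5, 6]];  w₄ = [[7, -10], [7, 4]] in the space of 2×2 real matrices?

Pass to coordinate vectors with respect to the basis {E₁₁, E₁₂, E₂₁, E₂₂}.
Form the matrix with w₁, w₂, w₃, w₄ as columns and reduce.
There are 3 pivot columns, so rank = 3.

3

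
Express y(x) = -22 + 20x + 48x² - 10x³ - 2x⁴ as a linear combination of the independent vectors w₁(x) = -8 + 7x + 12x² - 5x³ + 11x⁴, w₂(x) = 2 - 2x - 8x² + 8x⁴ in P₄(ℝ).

y = 2w₁ - 3w₂

Take coordinate vectors relative to {1, x, …, x⁴}.
Set up the augmented matrix [w₁ | w₂ | y] and row-reduce.
The system has the unique solution (a₁, a₂) = (2, -3).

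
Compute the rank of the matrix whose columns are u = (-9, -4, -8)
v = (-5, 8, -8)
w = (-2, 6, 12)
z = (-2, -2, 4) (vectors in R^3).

Put the 3×4 matrix [u|v|w|z] into echelon form.
Exactly 3 pivots survive; hence the rank is 3.
(With 4 elements in a 3-dimensional space the rank is at most 3.)

3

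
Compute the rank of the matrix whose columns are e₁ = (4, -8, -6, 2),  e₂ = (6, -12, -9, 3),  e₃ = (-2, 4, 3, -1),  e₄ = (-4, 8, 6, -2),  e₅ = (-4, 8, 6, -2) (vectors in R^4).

Row-reduce the 5×4 matrix with these as rows.
Exactly 1 pivot survives; hence the rank is 1.
(With 5 elements in a 4-dimensional space the rank is at most 4.)

1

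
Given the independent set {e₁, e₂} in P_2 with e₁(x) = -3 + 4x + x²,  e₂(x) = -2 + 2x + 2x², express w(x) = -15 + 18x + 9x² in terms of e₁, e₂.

w = 3e₁ + 3e₂

Identify each element with its coordinate vector in ℝ³ via {1, x, x²}.
Set up the augmented matrix [e₁ | e₂ | w] and row-reduce.
The system has the unique solution (a₁, a₂) = (3, 3).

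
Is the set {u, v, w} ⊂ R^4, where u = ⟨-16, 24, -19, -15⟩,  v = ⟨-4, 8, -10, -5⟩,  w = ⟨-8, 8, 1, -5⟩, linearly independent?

linearly dependent

Place the vectors as rows of a 3×4 matrix and reduce to echelon form.
The reduction yields 2 nonzero rows, so the rank is 2.
Since rank 2 < 3, the set is linearly dependent.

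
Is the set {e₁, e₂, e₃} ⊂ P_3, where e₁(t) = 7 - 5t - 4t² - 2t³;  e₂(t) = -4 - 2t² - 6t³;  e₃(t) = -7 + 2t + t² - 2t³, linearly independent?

linearly independent

Take coordinates with respect to the standard basis {1, t, …, t³}.
Row-reduce the matrix whose columns are e₁, e₂, e₃.
The reduction yields 3 nonzero rows, so the rank is 3.
Since rank = 3 (the number of vectors), the set is linearly independent.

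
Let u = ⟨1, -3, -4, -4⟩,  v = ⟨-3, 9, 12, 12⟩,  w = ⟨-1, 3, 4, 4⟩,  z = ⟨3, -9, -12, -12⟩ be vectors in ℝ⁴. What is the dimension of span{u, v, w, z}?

Form the matrix with u, v, w, z as columns and reduce.
Reduction leaves 1 leading entry, giving rank 1.

1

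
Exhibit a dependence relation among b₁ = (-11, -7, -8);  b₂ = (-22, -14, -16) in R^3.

Set up α₁b₁ + α₂b₂ = 0 and solve the homogeneous system.
A generator of the null space is (2, -1).

2b₁ - b₂ = 0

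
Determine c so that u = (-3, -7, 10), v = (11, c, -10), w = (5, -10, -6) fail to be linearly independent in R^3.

c = -57/2

The set is linearly dependent precisely when det[u; v; w] = 0.
Cofactor expansion gives det = -32*c - 912.
Setting this to zero gives c = -57/2.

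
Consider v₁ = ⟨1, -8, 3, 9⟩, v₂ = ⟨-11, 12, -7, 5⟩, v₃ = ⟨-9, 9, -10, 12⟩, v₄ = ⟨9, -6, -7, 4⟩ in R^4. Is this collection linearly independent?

Form the 4×4 matrix with these as columns; its determinant is -1286.
A nonzero determinant means the columns are linearly independent.

linearly independent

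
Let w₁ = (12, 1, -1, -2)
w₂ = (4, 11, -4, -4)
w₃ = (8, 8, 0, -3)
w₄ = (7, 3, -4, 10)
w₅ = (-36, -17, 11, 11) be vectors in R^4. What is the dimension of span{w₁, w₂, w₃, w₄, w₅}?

4

Put the 4×5 matrix [w₁|w₂|w₃|w₄|w₅] into echelon form.
There are 4 pivot columns, so rank = 4.
(With 5 elements in a 4-dimensional space the rank is at most 4.)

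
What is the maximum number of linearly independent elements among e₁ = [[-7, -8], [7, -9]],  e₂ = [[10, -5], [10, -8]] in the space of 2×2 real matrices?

2

Use coordinates relative to {E₁₁, E₁₂, E₂₁, E₂₂}.
Apply Gaussian elimination to the matrix whose rows are e₁, e₂.
The echelon form has 2 nonzero rows, so the rank is 2.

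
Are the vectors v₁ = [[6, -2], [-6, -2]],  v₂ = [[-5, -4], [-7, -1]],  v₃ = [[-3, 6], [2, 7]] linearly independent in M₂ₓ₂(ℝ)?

linearly independent

Write each element as a coordinate vector in ℝ⁴ using {E₁₁, E₁₂, E₂₁, E₂₂}.
Place the vectors as rows of a 3×4 matrix and reduce to echelon form.
The reduction yields 3 nonzero rows, so the rank is 3.
Since rank = 3 (the number of vectors), the set is linearly independent.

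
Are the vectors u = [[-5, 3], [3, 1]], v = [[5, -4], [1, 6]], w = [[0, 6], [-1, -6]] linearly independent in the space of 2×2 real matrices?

linearly independent

Take coordinates with respect to the standard basis {E₁₁, E₁₂, E₂₁, E₂₂}.
Row-reduce the matrix whose columns are u, v, w.
The reduction yields 3 nonzero rows, so the rank is 3.
Since rank = 3 (the number of vectors), the set is linearly independent.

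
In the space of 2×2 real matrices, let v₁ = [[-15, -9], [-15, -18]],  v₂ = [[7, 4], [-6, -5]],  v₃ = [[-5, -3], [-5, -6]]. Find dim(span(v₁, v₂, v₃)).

Pass to coordinate vectors with respect to the basis {E₁₁, E₁₂, E₂₁, E₂₂}.
Form the matrix with v₁, v₂, v₃ as columns and reduce.
Exactly 2 pivots survive; hence the rank is 2.

dim = 2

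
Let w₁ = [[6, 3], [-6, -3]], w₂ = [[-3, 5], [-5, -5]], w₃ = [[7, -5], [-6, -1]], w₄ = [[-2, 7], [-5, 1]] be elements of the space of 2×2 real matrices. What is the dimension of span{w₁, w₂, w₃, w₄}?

dim = 4

Use coordinates relative to {E₁₁, E₁₂, E₂₁, E₂₂}.
Apply Gaussian elimination to the matrix whose rows are w₁, w₂, w₃, w₄.
Exactly 4 pivots survive; hence the rank is 4.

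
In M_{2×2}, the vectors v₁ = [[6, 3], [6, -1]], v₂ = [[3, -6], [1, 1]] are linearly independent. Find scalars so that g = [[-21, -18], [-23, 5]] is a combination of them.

Work in coordinates with respect to the standard basis {E₁₁, E₁₂, E₂₁, E₂₂}.
Set up the augmented matrix [v₁ | v₂ | g] and row-reduce.
The system has the unique solution (c₁, c₂) = (-4, 1).

g = -4v₁ + v₂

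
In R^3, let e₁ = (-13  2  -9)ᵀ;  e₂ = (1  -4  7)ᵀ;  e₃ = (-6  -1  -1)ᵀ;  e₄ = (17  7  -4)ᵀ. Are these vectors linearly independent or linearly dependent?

linearly dependent

There are 4 vectors in a 3-dimensional space, so they cannot be linearly independent.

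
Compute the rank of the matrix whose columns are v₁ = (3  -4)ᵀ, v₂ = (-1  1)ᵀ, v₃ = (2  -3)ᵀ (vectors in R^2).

2

Row-reduce the 3×2 matrix with these as rows.
Reduction leaves 2 leading entries, giving rank 2.
(With 3 elements in a 2-dimensional space the rank is at most 2.)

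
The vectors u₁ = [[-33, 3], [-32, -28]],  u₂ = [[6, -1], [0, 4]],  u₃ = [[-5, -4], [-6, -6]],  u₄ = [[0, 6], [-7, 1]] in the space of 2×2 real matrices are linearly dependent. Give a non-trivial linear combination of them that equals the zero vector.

u₁ + 3u₂ - 3u₃ - 2u₄ = 0

Pass to coordinate vectors relative to the basis {E₁₁, E₁₂, E₂₁, E₂₂}.
Set up α₁u₁ + … + α₄u₄ = 0 and solve the homogeneous system.
The free variable yields coefficients (1, 3, -3, -2) (any nonzero multiple also works).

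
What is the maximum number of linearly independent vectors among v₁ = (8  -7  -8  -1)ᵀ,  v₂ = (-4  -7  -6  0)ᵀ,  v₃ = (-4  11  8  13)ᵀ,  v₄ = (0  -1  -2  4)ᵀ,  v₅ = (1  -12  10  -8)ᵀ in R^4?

Row-reduce the 5×4 matrix with these as rows.
Exactly 4 pivots survive; hence the rank is 4.
(With 5 elements in a 4-dimensional space the rank is at most 4.)

4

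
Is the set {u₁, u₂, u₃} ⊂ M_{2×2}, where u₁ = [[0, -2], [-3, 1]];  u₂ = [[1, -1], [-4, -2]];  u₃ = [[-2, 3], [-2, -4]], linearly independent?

linearly independent

Write each element as a coordinate vector in ℝ⁴ using {E₁₁, E₁₂, E₂₁, E₂₂}.
Place the vectors as rows of a 3×4 matrix and reduce to echelon form.
The reduction yields 3 nonzero rows, so the rank is 3.
Since rank = 3 (the number of vectors), the set is linearly independent.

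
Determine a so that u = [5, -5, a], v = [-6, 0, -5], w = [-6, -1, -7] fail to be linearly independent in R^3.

Dependence holds iff the 3×3 matrix [u v w] is singular.
Cofactor expansion gives det = 6*a + 35.
Solving 6*a + 35 = 0 yields a = -35/6.

a = -35/6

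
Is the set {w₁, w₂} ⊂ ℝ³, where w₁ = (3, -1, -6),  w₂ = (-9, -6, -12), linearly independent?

Row-reduce the matrix whose columns are w₁, w₂.
The reduction yields 2 nonzero rows, so the rank is 2.
Since rank = 2 (the number of vectors), the set is linearly independent.

linearly independent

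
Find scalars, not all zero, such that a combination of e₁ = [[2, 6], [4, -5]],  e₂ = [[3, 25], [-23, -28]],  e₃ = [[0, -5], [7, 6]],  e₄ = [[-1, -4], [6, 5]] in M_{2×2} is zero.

Take coordinates with respect to {E₁₁, E₁₂, E₂₁, E₂₂}.
Row-reduce the matrix with e₁, e₂, e₃, e₄ as columns; the null space gives the coefficients.
A generator of the null space is (1, -1, -3, -1).

e₁ - e₂ - 3e₃ - e₄ = 0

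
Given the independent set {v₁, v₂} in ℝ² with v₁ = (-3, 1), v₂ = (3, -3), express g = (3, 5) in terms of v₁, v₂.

g = -4v₁ - 3v₂

Since v₁, v₂ are independent, the coefficients expressing g are uniquely determined by a linear system.
The system has the unique solution (a₁, a₂) = (-4, -3).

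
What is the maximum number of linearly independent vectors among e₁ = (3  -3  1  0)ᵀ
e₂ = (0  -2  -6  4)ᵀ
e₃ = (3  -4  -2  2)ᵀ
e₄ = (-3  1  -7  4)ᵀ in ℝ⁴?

2

Put the 4×4 matrix [e₁|e₂|e₃|e₄] into echelon form.
Exactly 2 pivots survive; hence the rank is 2.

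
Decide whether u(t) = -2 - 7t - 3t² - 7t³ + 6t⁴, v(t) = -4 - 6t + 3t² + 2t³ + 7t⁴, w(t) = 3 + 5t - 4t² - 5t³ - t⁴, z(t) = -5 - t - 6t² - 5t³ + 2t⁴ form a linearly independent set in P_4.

linearly independent

Write each element as a coordinate vector in ℝ⁵ using {1, t, …, t⁴}.
Place the vectors as rows of a 4×5 matrix and reduce to echelon form.
The reduction yields 4 nonzero rows, so the rank is 4.
Since rank = 4 (the number of vectors), the set is linearly independent.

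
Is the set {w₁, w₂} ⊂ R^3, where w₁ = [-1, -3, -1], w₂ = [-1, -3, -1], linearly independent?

Two of the vectors are equal, giving an immediate dependence.

linearly dependent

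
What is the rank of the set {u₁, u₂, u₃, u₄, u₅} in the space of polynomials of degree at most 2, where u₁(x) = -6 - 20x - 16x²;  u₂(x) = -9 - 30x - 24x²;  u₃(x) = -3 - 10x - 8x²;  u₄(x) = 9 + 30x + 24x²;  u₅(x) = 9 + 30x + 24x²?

Pass to coordinate vectors with respect to the basis {1, x, x²}.
Apply Gaussian elimination to the matrix whose rows are u₁, u₂, u₃, u₄, u₅.
Reduction leaves 1 leading entry, giving rank 1.
(With 5 elements in a 3-dimensional space the rank is at most 3.)

1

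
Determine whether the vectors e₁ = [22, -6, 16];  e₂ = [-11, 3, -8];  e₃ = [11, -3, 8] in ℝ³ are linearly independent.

Row-reduce the matrix whose columns are e₁, e₂, e₃.
The reduction yields 1 nonzero row, so the rank is 1.
Since rank 1 < 3, the set is linearly dependent.
Indeed e₁ + 2e₂ = 0.

linearly dependent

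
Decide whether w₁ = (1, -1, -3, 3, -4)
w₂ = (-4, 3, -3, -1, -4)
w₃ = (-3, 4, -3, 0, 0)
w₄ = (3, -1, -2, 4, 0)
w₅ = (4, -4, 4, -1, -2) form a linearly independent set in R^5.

linearly independent

Row-reduce the matrix whose columns are w₁, w₂, w₃, w₄, w₅.
The reduction yields 5 nonzero rows, so the rank is 5.
Since rank = 5 (the number of vectors), the set is linearly independent.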